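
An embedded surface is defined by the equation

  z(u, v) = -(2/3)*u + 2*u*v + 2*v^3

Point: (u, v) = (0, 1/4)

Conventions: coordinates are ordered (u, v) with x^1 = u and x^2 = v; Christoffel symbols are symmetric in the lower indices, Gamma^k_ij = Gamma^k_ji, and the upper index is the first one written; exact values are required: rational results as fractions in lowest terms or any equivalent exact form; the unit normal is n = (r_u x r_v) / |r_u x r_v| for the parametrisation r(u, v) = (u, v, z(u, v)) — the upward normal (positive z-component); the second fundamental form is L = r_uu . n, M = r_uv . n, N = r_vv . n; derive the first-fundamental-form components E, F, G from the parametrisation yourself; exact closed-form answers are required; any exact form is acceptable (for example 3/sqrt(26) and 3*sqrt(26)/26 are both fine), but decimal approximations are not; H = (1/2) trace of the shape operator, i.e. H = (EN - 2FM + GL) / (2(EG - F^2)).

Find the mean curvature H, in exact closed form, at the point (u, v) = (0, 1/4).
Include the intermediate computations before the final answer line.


z_u = -1/6, z_v = 3/8, z_uu = 0, z_uv = 2, z_vv = 3
E = 37/36, F = -1/16, G = 73/64; answer radicand W^2 = 673/576
unnormalised second-form numerators: l = 0, m = 2, n = 3; L = l/sqrt(673/576), and similarly M = m/sqrt(W^2), N = n/sqrt(W^2)
H = (E*n - 2*F*m + G*l) / (2*(EG - F^2)*sqrt(W^2)); E*n - 2*F*m + G*l = 10/3, EG - F^2 = 673/576, so H = (960/673)/sqrt(673/576)

Answer: H = 23040*sqrt(673)/452929


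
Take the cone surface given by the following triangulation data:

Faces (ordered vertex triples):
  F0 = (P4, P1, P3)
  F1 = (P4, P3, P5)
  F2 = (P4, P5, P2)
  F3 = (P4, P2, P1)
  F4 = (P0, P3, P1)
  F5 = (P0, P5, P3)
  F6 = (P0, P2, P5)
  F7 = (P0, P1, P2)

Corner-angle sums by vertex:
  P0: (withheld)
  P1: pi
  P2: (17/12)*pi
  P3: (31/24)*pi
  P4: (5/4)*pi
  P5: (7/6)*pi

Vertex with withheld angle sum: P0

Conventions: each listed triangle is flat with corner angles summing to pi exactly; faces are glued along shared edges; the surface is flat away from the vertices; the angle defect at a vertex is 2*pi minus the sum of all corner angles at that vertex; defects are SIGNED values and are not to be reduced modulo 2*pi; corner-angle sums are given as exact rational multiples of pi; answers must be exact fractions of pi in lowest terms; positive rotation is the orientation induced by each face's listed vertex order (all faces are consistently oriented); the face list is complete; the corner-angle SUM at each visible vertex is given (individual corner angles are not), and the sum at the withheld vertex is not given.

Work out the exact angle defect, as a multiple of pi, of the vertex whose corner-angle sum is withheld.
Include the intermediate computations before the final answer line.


V = 6, E = 12, F = 8; chi = V - E + F = 2
Gauss-Bonnet: total defect = 2*pi*chi = 4*pi; visible defects sum to (31/8)*pi

Answer: defect(P0) = pi/8


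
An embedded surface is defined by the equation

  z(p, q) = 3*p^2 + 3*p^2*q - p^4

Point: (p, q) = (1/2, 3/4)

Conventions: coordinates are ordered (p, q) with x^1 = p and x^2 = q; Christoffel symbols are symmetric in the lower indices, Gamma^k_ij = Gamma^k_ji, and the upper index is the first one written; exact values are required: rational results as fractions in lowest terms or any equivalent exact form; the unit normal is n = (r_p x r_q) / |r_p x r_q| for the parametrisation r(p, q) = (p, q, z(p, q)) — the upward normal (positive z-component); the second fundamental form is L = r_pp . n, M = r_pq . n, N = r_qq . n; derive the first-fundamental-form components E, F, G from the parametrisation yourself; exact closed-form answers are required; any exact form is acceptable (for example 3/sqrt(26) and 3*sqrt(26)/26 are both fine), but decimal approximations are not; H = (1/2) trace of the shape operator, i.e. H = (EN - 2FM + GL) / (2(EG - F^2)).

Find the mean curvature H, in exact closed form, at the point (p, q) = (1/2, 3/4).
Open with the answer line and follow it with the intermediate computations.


Answer: H = -309*sqrt(386)/148996

z_p = 19/4, z_q = 3/4, z_pp = 15/2, z_pq = 3, z_qq = 0
E = 377/16, F = 57/16, G = 25/16; answer radicand W^2 = 193/8
unnormalised second-form numerators: l = 15/2, m = 3, n = 0; L = l/sqrt(193/8), and similarly M = m/sqrt(W^2), N = n/sqrt(W^2)
H = (E*n - 2*F*m + G*l) / (2*(EG - F^2)*sqrt(W^2)); E*n - 2*F*m + G*l = -309/32, EG - F^2 = 193/8, so H = (-309/1544)/sqrt(193/8)


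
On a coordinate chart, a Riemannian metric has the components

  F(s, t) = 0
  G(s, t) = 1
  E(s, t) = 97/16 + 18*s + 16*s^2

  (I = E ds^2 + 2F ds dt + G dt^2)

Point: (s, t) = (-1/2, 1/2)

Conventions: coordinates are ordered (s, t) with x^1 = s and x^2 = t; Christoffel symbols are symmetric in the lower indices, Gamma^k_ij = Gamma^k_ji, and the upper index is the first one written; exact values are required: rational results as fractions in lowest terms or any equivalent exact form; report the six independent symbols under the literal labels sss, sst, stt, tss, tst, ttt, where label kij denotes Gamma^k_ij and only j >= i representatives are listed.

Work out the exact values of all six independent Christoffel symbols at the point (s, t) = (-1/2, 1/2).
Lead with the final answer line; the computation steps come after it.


Answer: Gamma_sss = 16/17, Gamma_sst = 0, Gamma_stt = 0, Gamma_tss = 0, Gamma_tst = 0, Gamma_ttt = 0

E = 17/16, F = 0, G = 1 at the point
E_s = 2, E_t = 0, F_s = 0, F_t = 0, G_s = 0, G_t = 0
EG - F^2 = 17/16;  g^inv = (16/17) * [[1, 0], [0, 17/16]]
first-kind symbols [ij,l] = (1/2)(d_i g_jl + d_j g_il - d_l g_ij): [ss,s] = E_s/2 = 1, [ss,t] = F_s - E_t/2 = 0, [st,s] = E_t/2 = 0, [st,t] = G_s/2 = 0, [tt,s] = F_t - G_s/2 = 0, [tt,t] = G_t/2 = 0
Gamma^s_ij = (G*[ij,s] - F*[ij,t])/(EG - F^2), Gamma^t_ij = (E*[ij,t] - F*[ij,s])/(EG - F^2)


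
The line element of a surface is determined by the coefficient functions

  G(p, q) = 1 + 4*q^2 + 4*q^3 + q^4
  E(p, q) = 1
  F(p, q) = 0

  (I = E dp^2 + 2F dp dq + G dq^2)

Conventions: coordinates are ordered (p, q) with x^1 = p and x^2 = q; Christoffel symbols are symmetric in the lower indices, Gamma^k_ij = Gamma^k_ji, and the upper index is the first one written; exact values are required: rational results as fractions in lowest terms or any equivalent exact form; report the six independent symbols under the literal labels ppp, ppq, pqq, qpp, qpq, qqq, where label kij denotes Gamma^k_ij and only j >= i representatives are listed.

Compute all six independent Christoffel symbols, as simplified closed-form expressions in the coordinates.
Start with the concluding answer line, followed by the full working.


Answer: Gamma_ppp = 0, Gamma_ppq = 0, Gamma_pqq = 0, Gamma_qpp = 0, Gamma_qpq = 0, Gamma_qqq = (2*q^3 + 6*q^2 + 4*q)/(q^4 + 4*q^3 + 4*q^2 + 1)

E = 1; F = 0; G = 1 + 4*q^2 + 4*q^3 + q^4
Gamma^k_ij = (1/2) g^{kl} (d_i g_jl + d_j g_il - d_l g_ij), with g^inv = (1/(EG-F^2)) [[G, -F], [-F, E]]
first partials: E_p = 0, E_q = 0, F_p = 0, F_q = 0, G_p = 0, G_q = 8*q + 12*q^2 + 4*q^3
D = EG - F^2 = 1 + 4*q^2 + 4*q^3 + q^4
expanded: Gamma^p_pp = (G E_p - 2F F_p + F E_q)/(2D), Gamma^p_pq = (G E_q - F G_p)/(2D), Gamma^p_qq = (2G F_q - G G_p - F G_q)/(2D), Gamma^q_pp = (2E F_p - E E_q - F E_p)/(2D), Gamma^q_pq = (E G_p - F E_q)/(2D), Gamma^q_qq = (E G_q - 2F F_q + F G_p)/(2D); substitute and cancel common factors


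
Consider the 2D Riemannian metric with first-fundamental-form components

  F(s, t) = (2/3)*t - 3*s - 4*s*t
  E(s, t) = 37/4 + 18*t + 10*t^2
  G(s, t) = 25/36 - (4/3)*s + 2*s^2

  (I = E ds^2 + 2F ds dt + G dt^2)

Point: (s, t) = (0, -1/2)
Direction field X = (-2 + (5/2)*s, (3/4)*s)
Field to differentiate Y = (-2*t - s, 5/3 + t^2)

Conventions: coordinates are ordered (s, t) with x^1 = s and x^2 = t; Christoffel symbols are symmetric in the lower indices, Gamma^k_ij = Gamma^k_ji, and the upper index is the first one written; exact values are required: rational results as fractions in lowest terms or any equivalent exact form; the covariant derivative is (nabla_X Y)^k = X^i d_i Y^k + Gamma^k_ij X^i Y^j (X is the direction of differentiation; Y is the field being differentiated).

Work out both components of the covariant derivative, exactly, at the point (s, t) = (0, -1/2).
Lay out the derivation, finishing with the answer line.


E = 11/4, F = -1/3, G = 25/36 at the point
E_s = 0, E_t = 8, F_s = -1, F_t = 2/3, G_s = -4/3, G_t = 0
EG - F^2 = 259/144;  g^inv = (144/259) * [[25/36, 1/3], [1/3, 11/4]]
first-kind symbols [ij,l] = (1/2)(d_i g_jl + d_j g_il - d_l g_ij): [ss,s] = E_s/2 = 0, [ss,t] = F_s - E_t/2 = -5, [st,s] = E_t/2 = 4, [st,t] = G_s/2 = -2/3, [tt,s] = F_t - G_s/2 = 4/3, [tt,t] = G_t/2 = 0
Gamma^s_ij = (G*[ij,s] - F*[ij,t])/(EG - F^2), Gamma^t_ij = (E*[ij,t] - F*[ij,s])/(EG - F^2)
Gamma_sss = -240/259, Gamma_sst = 368/259, Gamma_stt = 400/777, Gamma_tss = -1980/259, Gamma_tst = -72/259, Gamma_ttt = 64/259
X = (-2, 0), Y = (1, 23/12) at the point

Answer: (nabla_X Y)^s = -1238/777, (nabla_X Y)^t = 4236/259


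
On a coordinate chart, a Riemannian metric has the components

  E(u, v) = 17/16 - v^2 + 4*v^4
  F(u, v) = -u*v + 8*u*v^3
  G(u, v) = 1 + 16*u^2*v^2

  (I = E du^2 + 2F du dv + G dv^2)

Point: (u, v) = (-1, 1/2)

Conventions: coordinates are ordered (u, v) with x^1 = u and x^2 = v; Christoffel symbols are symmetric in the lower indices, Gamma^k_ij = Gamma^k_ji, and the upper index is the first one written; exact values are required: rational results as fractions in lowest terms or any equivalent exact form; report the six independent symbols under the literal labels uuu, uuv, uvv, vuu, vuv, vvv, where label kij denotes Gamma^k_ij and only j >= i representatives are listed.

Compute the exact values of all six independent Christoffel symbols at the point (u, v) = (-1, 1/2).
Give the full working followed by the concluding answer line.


E = 17/16, F = -1/2, G = 5 at the point
E_u = 0, E_v = 1, F_u = 1/2, F_v = -5, G_u = -8, G_v = 16
EG - F^2 = 81/16;  g^inv = (16/81) * [[5, 1/2], [1/2, 17/16]]
first-kind symbols [ij,l] = (1/2)(d_i g_jl + d_j g_il - d_l g_ij): [uu,u] = E_u/2 = 0, [uu,v] = F_u - E_v/2 = 0, [uv,u] = E_v/2 = 1/2, [uv,v] = G_u/2 = -4, [vv,u] = F_v - G_u/2 = -1, [vv,v] = G_v/2 = 8
Gamma^u_ij = (G*[ij,u] - F*[ij,v])/(EG - F^2), Gamma^v_ij = (E*[ij,v] - F*[ij,u])/(EG - F^2)

Answer: Gamma_uuu = 0, Gamma_uuv = 8/81, Gamma_uvv = -16/81, Gamma_vuu = 0, Gamma_vuv = -64/81, Gamma_vvv = 128/81


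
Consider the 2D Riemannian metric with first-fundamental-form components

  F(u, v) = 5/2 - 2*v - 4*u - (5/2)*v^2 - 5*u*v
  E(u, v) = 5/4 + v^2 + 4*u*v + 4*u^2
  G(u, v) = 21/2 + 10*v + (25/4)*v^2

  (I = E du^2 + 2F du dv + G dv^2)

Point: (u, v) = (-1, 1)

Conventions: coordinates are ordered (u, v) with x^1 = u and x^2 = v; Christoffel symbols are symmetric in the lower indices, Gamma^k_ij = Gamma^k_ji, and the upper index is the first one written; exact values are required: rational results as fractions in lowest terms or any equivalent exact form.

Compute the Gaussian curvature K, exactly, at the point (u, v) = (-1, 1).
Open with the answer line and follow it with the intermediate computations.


Answer: K = 2464/32041

E = 9/4, F = 7, G = 107/4, EG - F^2 = 179/16 at the point
E_u = -4, E_v = -2, F_u = -9, F_v = -2, G_u = 0, G_v = 45/2
E_vv = 2, F_uv = -5, G_uu = 0
By Brioschi, K is (det M1 - det M2) divided by (EG - F^2) squared.
M1 = [[-E_vv/2 + F_uv - G_uu/2, E_u/2, F_u - E_v/2], [F_v - G_u/2, E, F], [G_v/2, F, G]] = [[-6, -2, -8], [-2, 9/4, 7], [45/4, 7, 107/4]]; det M1 = -137/8
M2 = [[0, E_v/2, G_u/2], [E_v/2, E, F], [G_u/2, F, G]] = [[0, -1, 0], [-1, 9/4, 7], [0, 7, 107/4]]; det M2 = -107/4
det M1 - det M2 = 77/8; K = 77/8 / (179/16)^2 = 2464/32041


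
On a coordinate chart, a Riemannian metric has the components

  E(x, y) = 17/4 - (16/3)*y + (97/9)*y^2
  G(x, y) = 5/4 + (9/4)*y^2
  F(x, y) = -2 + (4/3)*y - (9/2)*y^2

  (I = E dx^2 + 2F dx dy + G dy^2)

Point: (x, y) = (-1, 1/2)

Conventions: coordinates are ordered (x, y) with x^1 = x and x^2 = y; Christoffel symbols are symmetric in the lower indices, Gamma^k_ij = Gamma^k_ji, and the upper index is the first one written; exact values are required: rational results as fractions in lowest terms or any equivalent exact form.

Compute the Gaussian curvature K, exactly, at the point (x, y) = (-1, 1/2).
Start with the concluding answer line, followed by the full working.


Answer: K = -868608/194045

E = 77/18, F = -59/24, G = 29/16, EG - F^2 = 985/576 at the point
E_x = 0, E_y = 49/9, F_x = 0, F_y = -19/6, G_x = 0, G_y = 9/4
E_yy = 194/9, F_xy = 0, G_xx = 0
By Brioschi, K is (det M1 - det M2) divided by (EG - F^2) squared.
M1 = [[-E_yy/2 + F_xy - G_xx/2, E_x/2, F_x - E_y/2], [F_y - G_x/2, E, F], [G_y/2, F, G]] = [[-97/9, 0, -49/18], [-19/6, 77/18, -59/24], [9/8, -59/24, 29/16]]; det M1 = -137489/5184
M2 = [[0, E_y/2, G_x/2], [E_y/2, E, F], [G_x/2, F, G]] = [[0, 49/18, 0], [49/18, 77/18, -59/24], [0, -59/24, 29/16]]; det M2 = -69629/5184
det M1 - det M2 = -1885/144; K = -1885/144 / (985/576)^2 = -868608/194045


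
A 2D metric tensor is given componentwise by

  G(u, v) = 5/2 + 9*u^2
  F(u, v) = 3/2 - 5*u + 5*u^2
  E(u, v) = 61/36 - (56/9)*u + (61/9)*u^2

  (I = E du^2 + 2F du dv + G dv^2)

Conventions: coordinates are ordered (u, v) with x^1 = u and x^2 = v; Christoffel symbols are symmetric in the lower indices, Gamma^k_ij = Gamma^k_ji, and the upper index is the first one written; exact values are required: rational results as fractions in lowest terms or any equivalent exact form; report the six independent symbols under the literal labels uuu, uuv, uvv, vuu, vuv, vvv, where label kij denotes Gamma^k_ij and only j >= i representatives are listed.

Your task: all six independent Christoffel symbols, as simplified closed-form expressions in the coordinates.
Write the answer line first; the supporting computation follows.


Answer: Gamma_uuu = (792*u^3 + 3384*u^2 - 1660*u - 20)/(2592*u^4 - 432*u^3 - 562*u^2 - 40*u + 143), Gamma_uuv = (-3240*u^3 + 3240*u^2 - 972*u)/(2592*u^4 - 432*u^3 - 562*u^2 - 40*u + 143), Gamma_uvv = (-5832*u^3 - 1620*u)/(2592*u^4 - 432*u^3 - 562*u^2 - 40*u + 143), Gamma_vuu = (2440*u^3 - 3360*u^2 + 1608*u - 274)/(2592*u^4 - 432*u^3 - 562*u^2 - 40*u + 143), Gamma_vuv = (4392*u^3 - 4032*u^2 + 1098*u)/(2592*u^4 - 432*u^3 - 562*u^2 - 40*u + 143), Gamma_vvv = (3240*u^3 - 3240*u^2 + 972*u)/(2592*u^4 - 432*u^3 - 562*u^2 - 40*u + 143)

E = 61/36 - (56/9)*u + (61/9)*u^2; F = 3/2 - 5*u + 5*u^2; G = 5/2 + 9*u^2
Gamma^k_ij = (1/2) g^{kl} (d_i g_jl + d_j g_il - d_l g_ij), with g^inv = (1/(EG-F^2)) [[G, -F], [-F, E]]
first partials: E_u = -56/9 + (122/9)*u, E_v = 0, F_u = -5 + 10*u, F_v = 0, G_u = 18*u, G_v = 0
D = EG - F^2 = 143/72 - (5/9)*u - (281/36)*u^2 - 6*u^3 + 36*u^4
expanded: Gamma^u_uu = (G E_u - 2F F_u + F E_v)/(2D), Gamma^u_uv = (G E_v - F G_u)/(2D), Gamma^u_vv = (2G F_v - G G_u - F G_v)/(2D), Gamma^v_uu = (2E F_u - E E_v - F E_u)/(2D), Gamma^v_uv = (E G_u - F E_v)/(2D), Gamma^v_vv = (E G_v - 2F F_v + F G_u)/(2D); substitute and cancel common factors


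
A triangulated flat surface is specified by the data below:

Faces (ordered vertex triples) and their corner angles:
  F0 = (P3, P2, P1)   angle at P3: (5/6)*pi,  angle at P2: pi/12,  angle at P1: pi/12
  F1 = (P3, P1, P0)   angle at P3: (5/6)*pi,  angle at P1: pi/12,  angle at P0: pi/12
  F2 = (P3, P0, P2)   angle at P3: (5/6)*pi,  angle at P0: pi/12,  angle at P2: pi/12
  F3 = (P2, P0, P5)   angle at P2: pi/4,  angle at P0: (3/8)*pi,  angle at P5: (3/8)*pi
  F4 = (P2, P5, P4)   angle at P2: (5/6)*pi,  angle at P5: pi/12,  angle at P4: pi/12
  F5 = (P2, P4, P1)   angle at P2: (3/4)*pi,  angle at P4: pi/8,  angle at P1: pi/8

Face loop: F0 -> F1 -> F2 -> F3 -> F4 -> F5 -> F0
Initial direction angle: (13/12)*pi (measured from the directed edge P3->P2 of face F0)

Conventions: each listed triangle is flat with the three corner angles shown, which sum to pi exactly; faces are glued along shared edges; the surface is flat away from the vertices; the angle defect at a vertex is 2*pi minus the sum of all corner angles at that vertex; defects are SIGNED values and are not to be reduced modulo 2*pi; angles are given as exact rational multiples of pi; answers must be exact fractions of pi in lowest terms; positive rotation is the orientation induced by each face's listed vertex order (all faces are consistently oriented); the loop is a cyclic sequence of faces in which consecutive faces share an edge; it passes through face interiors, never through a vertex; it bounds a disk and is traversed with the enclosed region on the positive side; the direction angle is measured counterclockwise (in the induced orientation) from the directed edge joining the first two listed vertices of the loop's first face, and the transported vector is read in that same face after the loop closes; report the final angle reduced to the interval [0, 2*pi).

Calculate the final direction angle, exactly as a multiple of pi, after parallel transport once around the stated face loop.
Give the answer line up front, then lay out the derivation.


Answer: final direction angle = (7/12)*pi

enclosed vertex P2: corner angles sum to 2*pi, defect = 2*pi - 2*pi = 0
enclosed vertex P3: corner angles sum to (5/2)*pi, defect = 2*pi - (5/2)*pi = -pi/2
final direction = starting direction + enclosed defect total, reduced mod 2*pi (induced orientation)
final angle = (13/12)*pi - pi/2 = (7/12)*pi (mod 2*pi)


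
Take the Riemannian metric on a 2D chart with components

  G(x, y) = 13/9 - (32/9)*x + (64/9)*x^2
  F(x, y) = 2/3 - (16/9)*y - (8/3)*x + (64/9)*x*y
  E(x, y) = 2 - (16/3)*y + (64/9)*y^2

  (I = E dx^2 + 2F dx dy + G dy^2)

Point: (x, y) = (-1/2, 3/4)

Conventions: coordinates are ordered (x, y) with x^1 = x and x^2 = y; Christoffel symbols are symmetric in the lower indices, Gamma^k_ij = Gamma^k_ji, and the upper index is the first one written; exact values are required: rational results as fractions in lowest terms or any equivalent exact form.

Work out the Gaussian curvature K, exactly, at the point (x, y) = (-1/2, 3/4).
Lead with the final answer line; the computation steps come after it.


Answer: K = -16/81

E = 2, F = -2, G = 5, EG - F^2 = 6 at the point
E_x = 0, E_y = 16/3, F_x = 8/3, F_y = -16/3, G_x = -32/3, G_y = 0
E_yy = 128/9, F_xy = 64/9, G_xx = 128/9
Apply the Brioschi formula K = (det M1 - det M2)/(EG - F^2)^2 over the derivative matrices of E, F, G.
M1 = [[-E_yy/2 + F_xy - G_xx/2, E_x/2, F_x - E_y/2], [F_y - G_x/2, E, F], [G_y/2, F, G]] = [[-64/9, 0, 0], [0, 2, -2], [0, -2, 5]]; det M1 = -128/3
M2 = [[0, E_y/2, G_x/2], [E_y/2, E, F], [G_x/2, F, G]] = [[0, 8/3, -16/3], [8/3, 2, -2], [-16/3, -2, 5]]; det M2 = -320/9
det M1 - det M2 = -64/9; K = -64/9 / (6)^2 = -16/81


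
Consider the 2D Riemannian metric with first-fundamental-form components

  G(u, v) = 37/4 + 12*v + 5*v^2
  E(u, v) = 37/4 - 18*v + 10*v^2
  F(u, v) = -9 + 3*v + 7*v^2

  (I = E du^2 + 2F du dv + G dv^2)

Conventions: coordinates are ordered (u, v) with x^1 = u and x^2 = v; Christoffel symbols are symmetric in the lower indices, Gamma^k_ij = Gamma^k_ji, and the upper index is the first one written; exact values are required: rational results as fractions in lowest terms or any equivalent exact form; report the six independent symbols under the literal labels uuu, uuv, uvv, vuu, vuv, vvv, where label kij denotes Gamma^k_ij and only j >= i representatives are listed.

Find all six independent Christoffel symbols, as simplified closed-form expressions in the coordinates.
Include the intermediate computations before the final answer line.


E = 37/4 - 18*v + 10*v^2; F = -9 + 3*v + 7*v^2; G = 37/4 + 12*v + 5*v^2
Gamma^k_ij = (1/2) g^{kl} (d_i g_jl + d_j g_il - d_l g_ij), with g^inv = (1/(EG-F^2)) [[G, -F], [-F, E]]
first partials: E_u = 0, E_v = -18 + 20*v, F_u = 0, F_v = 3 + 14*v, G_u = 0, G_v = 12 + 10*v
D = EG - F^2 = 73/16 - (3/2)*v + (159/4)*v^2 - 12*v^3 + v^4
expanded: Gamma^u_uu = (G E_u - 2F F_u + F E_v)/(2D), Gamma^u_uv = (G E_v - F G_u)/(2D), Gamma^u_vv = (2G F_v - G G_u - F G_v)/(2D), Gamma^v_uu = (2E F_u - E E_v - F E_u)/(2D), Gamma^v_uv = (E G_u - F E_v)/(2D), Gamma^v_vv = (E G_v - 2F F_v + F G_u)/(2D); substitute and cancel common factors

Answer: Gamma_uuu = (1120*v^3 - 528*v^2 - 1872*v + 1296)/(16*v^4 - 192*v^3 + 636*v^2 - 24*v + 73), Gamma_uuv = (800*v^3 + 1200*v^2 - 248*v - 1332)/(16*v^4 - 192*v^3 + 636*v^2 - 24*v + 73), Gamma_uvv = (560*v^3 + 2016*v^2 + 3080*v + 1308)/(16*v^4 - 192*v^3 + 636*v^2 - 24*v + 73), Gamma_vuu = (-1600*v^3 + 4320*v^2 - 4072*v + 1332)/(16*v^4 - 192*v^3 + 636*v^2 - 24*v + 73), Gamma_vuv = (-1120*v^3 + 528*v^2 + 1872*v - 1296)/(16*v^4 - 192*v^3 + 636*v^2 - 24*v + 73), Gamma_vvv = (-768*v^3 - 1488*v^2 + 884*v + 1320)/(16*v^4 - 192*v^3 + 636*v^2 - 24*v + 73)


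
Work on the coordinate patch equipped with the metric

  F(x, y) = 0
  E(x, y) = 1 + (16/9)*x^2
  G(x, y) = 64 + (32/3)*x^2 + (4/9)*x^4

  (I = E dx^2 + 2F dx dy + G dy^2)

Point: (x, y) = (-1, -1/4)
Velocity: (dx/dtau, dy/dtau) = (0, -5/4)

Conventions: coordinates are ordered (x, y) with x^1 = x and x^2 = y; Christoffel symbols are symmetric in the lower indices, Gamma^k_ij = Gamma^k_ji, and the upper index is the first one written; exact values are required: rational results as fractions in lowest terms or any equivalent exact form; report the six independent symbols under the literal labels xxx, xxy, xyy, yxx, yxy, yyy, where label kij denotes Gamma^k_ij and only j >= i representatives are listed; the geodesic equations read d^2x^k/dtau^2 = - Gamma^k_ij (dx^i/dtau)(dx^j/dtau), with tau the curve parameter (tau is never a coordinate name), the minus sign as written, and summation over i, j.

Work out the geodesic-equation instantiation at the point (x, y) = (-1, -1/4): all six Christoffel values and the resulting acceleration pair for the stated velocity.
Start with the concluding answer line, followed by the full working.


Answer: Gamma_xxx = -16/25, Gamma_xxy = 0, Gamma_xyy = 104/25, Gamma_yxx = 0, Gamma_yxy = -2/13, Gamma_yyy = 0; accelerations (d^2x/dtau^2, d^2y/dtau^2) = (-13/2, 0)

E = 25/9, F = 0, G = 676/9 at the point
E_x = -32/9, E_y = 0, F_x = 0, F_y = 0, G_x = -208/9, G_y = 0
EG - F^2 = 16900/81;  g^inv = (81/16900) * [[676/9, 0], [0, 25/9]]
first-kind symbols [ij,l] = (1/2)(d_i g_jl + d_j g_il - d_l g_ij): [xx,x] = E_x/2 = -16/9, [xx,y] = F_x - E_y/2 = 0, [xy,x] = E_y/2 = 0, [xy,y] = G_x/2 = -104/9, [yy,x] = F_y - G_x/2 = 104/9, [yy,y] = G_y/2 = 0
Gamma^x_ij = (G*[ij,x] - F*[ij,y])/(EG - F^2), Gamma^y_ij = (E*[ij,y] - F*[ij,x])/(EG - F^2)
Gamma_xxx = -16/25, Gamma_xxy = 0, Gamma_xyy = 104/25, Gamma_yxx = 0, Gamma_yxy = -2/13, Gamma_yyy = 0
d^2x/dtau^2 = -(Gamma_xxx*(0)^2 + 2*Gamma_xxy*(0)*(-5/4) + Gamma_xyy*(-5/4)^2) = -13/2
d^2y/dtau^2 = -(Gamma_yxx*(0)^2 + 2*Gamma_yxy*(0)*(-5/4) + Gamma_yyy*(-5/4)^2) = 0


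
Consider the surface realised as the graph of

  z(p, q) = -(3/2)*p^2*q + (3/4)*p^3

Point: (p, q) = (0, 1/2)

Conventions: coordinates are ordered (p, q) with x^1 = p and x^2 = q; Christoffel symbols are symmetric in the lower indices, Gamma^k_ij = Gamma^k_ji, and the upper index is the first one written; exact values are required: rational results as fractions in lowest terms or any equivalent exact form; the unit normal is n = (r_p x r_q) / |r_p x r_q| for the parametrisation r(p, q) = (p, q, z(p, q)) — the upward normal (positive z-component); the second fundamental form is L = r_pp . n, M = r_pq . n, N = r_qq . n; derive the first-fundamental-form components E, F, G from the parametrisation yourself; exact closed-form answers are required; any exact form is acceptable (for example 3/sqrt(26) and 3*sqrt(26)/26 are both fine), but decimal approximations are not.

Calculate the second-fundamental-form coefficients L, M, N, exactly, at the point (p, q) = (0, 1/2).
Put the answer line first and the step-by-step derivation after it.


Answer: L = -3/2, M = 0, N = 0

z_p = 0, z_q = 0, z_pp = -3/2, z_pq = 0, z_qq = 0
E = 1, F = 0, G = 1; answer radicand W^2 = 1
unnormalised second-form numerators: l = -3/2, m = 0, n = 0; L = l/sqrt(1), and similarly M = m/sqrt(W^2), N = n/sqrt(W^2)


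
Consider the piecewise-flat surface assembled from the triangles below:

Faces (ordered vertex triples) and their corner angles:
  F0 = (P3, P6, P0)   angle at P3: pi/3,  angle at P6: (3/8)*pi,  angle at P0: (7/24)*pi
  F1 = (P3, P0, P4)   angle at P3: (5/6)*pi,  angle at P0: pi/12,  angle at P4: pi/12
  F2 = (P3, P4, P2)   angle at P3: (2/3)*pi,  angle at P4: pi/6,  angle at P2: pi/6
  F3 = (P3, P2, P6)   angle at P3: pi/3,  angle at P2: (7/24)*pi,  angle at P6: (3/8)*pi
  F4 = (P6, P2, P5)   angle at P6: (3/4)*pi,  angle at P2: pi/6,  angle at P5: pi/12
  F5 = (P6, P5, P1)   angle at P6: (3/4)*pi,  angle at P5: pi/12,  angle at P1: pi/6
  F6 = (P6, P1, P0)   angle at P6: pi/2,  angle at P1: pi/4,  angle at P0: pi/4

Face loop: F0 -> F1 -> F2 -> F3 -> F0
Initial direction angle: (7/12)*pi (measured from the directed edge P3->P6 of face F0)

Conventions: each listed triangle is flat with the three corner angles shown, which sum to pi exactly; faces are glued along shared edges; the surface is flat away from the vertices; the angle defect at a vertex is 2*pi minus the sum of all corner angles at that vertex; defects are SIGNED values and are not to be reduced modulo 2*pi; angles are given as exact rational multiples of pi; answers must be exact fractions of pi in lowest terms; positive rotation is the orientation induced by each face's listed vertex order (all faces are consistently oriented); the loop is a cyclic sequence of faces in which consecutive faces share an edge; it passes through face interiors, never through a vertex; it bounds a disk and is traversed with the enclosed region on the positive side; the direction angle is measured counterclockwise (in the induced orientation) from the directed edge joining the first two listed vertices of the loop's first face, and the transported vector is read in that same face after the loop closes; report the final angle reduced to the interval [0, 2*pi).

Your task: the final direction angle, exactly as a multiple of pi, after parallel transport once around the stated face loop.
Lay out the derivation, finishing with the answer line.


enclosed vertex P3: corner angles sum to (13/6)*pi, defect = 2*pi - (13/6)*pi = -pi/6
summing the enclosed defects onto the initial angle, mod 2*pi in the induced orientation:
final angle = (7/12)*pi - pi/6 = (5/12)*pi (mod 2*pi)

Answer: final direction angle = (5/12)*pi


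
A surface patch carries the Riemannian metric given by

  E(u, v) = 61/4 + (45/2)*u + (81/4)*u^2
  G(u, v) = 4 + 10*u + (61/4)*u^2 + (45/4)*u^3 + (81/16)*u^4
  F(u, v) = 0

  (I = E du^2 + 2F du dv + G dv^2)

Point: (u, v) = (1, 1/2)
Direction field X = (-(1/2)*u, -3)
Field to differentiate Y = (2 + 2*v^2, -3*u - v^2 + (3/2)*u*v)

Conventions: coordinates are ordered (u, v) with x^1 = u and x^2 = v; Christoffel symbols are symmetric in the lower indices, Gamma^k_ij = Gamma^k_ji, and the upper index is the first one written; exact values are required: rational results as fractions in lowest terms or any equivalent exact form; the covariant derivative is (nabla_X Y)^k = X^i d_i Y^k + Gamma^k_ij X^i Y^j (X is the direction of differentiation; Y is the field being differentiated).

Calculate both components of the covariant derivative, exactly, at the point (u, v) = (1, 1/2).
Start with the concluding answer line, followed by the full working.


Answer: (nabla_X Y)^u = -2967/232, (nabla_X Y)^v = -1481/216

E = 58, F = 0, G = 729/16 at the point
E_u = 63, E_v = 0, F_u = 0, F_v = 0, G_u = 189/2, G_v = 0
EG - F^2 = 21141/8;  g^inv = (8/21141) * [[729/16, 0], [0, 58]]
first-kind symbols [ij,l] = (1/2)(d_i g_jl + d_j g_il - d_l g_ij): [uu,u] = E_u/2 = 63/2, [uu,v] = F_u - E_v/2 = 0, [uv,u] = E_v/2 = 0, [uv,v] = G_u/2 = 189/4, [vv,u] = F_v - G_u/2 = -189/4, [vv,v] = G_v/2 = 0
Gamma^u_ij = (G*[ij,u] - F*[ij,v])/(EG - F^2), Gamma^v_ij = (E*[ij,v] - F*[ij,u])/(EG - F^2)
Gamma_uuu = 63/116, Gamma_uuv = 0, Gamma_uvv = -189/232, Gamma_vuu = 0, Gamma_vuv = 28/27, Gamma_vvv = 0
X = (-1/2, -3), Y = (5/2, -5/2) at the point


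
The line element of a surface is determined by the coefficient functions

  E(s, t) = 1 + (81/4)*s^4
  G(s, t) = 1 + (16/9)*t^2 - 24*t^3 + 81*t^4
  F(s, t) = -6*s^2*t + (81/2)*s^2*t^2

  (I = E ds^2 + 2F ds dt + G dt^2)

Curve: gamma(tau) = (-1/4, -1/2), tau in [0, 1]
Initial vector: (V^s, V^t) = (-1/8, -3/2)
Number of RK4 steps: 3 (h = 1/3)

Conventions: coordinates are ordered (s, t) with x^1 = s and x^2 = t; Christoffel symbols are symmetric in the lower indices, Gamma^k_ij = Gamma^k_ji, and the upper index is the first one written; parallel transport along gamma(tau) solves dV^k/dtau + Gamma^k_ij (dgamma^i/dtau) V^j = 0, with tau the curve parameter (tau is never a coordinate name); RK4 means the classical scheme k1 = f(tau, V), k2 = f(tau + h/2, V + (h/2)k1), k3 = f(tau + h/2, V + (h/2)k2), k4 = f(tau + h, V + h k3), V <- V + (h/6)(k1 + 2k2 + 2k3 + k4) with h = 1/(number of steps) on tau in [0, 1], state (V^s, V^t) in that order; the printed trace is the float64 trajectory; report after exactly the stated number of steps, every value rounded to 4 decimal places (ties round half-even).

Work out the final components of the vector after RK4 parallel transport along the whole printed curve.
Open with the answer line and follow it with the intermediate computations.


Answer: V^s = -0.1250, V^t = -1.5000

gamma'(tau) = (0, 0); f(tau, V)^k = -Gamma^k_ij(gamma(tau)) gamma'^i(tau) V^j; h = 1/3; intermediate values shown to 6 dp
curve data and Christoffel symbols at the stage parameters:
  tau = 0.000000: gamma = (-0.250000, -0.500000), gamma' = (0.000000, 0.000000); Gamma_sss = -0.066014, Gamma_sst = 0.000000, Gamma_stt = -0.303175, Gamma_tss = -0.684589, Gamma_tst = 0.000000, Gamma_ttt = -3.144038
  tau = 0.166667: gamma = (-0.250000, -0.500000), gamma' = (0.000000, 0.000000); Gamma_sss = -0.066014, Gamma_sst = 0.000000, Gamma_stt = -0.303175, Gamma_tss = -0.684589, Gamma_tst = 0.000000, Gamma_ttt = -3.144038
  tau = 0.333333: gamma = (-0.250000, -0.500000), gamma' = (0.000000, 0.000000); Gamma_sss = -0.066014, Gamma_sst = 0.000000, Gamma_stt = -0.303175, Gamma_tss = -0.684589, Gamma_tst = 0.000000, Gamma_ttt = -3.144038
  tau = 0.500000: gamma = (-0.250000, -0.500000), gamma' = (0.000000, 0.000000); Gamma_sss = -0.066014, Gamma_sst = 0.000000, Gamma_stt = -0.303175, Gamma_tss = -0.684589, Gamma_tst = 0.000000, Gamma_ttt = -3.144038
  tau = 0.666667: gamma = (-0.250000, -0.500000), gamma' = (0.000000, 0.000000); Gamma_sss = -0.066014, Gamma_sst = 0.000000, Gamma_stt = -0.303175, Gamma_tss = -0.684589, Gamma_tst = 0.000000, Gamma_ttt = -3.144038
  tau = 0.833333: gamma = (-0.250000, -0.500000), gamma' = (0.000000, 0.000000); Gamma_sss = -0.066014, Gamma_sst = 0.000000, Gamma_stt = -0.303175, Gamma_tss = -0.684589, Gamma_tst = 0.000000, Gamma_ttt = -3.144038
  tau = 1.000000: gamma = (-0.250000, -0.500000), gamma' = (0.000000, 0.000000); Gamma_sss = -0.066014, Gamma_sst = 0.000000, Gamma_stt = -0.303175, Gamma_tss = -0.684589, Gamma_tst = 0.000000, Gamma_ttt = -3.144038
step 0: V^s = -0.1250, V^t = -1.5000
step 1: k1 = (0.000000, 0.000000), k2 = (0.000000, 0.000000), k3 = (0.000000, 0.000000), k4 = (0.000000, 0.000000); V <- V + (h/6)(k1 + 2k2 + 2k3 + k4): V^s = -0.1250, V^t = -1.5000
step 2: k1 = (0.000000, 0.000000), k2 = (0.000000, 0.000000), k3 = (0.000000, 0.000000), k4 = (0.000000, 0.000000); V <- V + (h/6)(k1 + 2k2 + 2k3 + k4): V^s = -0.1250, V^t = -1.5000
step 3: k1 = (0.000000, 0.000000), k2 = (0.000000, 0.000000), k3 = (0.000000, 0.000000), k4 = (0.000000, 0.000000); V <- V + (h/6)(k1 + 2k2 + 2k3 + k4): V^s = -0.1250, V^t = -1.5000


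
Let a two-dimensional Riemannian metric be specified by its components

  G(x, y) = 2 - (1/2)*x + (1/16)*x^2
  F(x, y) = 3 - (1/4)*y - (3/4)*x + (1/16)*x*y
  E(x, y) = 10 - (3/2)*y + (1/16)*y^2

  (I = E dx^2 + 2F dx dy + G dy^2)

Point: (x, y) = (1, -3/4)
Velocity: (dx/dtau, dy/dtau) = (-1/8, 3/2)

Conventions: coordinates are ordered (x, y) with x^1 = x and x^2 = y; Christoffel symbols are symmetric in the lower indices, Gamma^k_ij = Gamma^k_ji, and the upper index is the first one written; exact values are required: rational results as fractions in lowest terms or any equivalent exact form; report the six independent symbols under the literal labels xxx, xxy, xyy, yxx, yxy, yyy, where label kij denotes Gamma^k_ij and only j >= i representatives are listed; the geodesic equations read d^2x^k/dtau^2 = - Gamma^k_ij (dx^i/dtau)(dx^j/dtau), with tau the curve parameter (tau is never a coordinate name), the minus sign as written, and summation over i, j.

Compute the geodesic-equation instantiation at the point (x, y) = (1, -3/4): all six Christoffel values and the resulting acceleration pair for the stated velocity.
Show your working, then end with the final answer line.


E = 2857/256, F = 153/64, G = 25/16 at the point
E_x = 0, E_y = -51/32, F_x = -51/64, F_y = -3/16, G_x = -3/8, G_y = 0
EG - F^2 = 3001/256;  g^inv = (256/3001) * [[25/16, -153/64], [-153/64, 2857/256]]
first-kind symbols [ij,l] = (1/2)(d_i g_jl + d_j g_il - d_l g_ij): [xx,x] = E_x/2 = 0, [xx,y] = F_x - E_y/2 = 0, [xy,x] = E_y/2 = -51/64, [xy,y] = G_x/2 = -3/16, [yy,x] = F_y - G_x/2 = 0, [yy,y] = G_y/2 = 0
Gamma^x_ij = (G*[ij,x] - F*[ij,y])/(EG - F^2), Gamma^y_ij = (E*[ij,y] - F*[ij,x])/(EG - F^2)
Gamma_xxx = 0, Gamma_xxy = -204/3001, Gamma_xyy = 0, Gamma_yxx = 0, Gamma_yxy = -48/3001, Gamma_yyy = 0
d^2x/dtau^2 = -(Gamma_xxx*(-1/8)^2 + 2*Gamma_xxy*(-1/8)*(3/2) + Gamma_xyy*(3/2)^2) = -153/6002
d^2y/dtau^2 = -(Gamma_yxx*(-1/8)^2 + 2*Gamma_yxy*(-1/8)*(3/2) + Gamma_yyy*(3/2)^2) = -18/3001

Answer: Gamma_xxx = 0, Gamma_xxy = -204/3001, Gamma_xyy = 0, Gamma_yxx = 0, Gamma_yxy = -48/3001, Gamma_yyy = 0; accelerations (d^2x/dtau^2, d^2y/dtau^2) = (-153/6002, -18/3001)


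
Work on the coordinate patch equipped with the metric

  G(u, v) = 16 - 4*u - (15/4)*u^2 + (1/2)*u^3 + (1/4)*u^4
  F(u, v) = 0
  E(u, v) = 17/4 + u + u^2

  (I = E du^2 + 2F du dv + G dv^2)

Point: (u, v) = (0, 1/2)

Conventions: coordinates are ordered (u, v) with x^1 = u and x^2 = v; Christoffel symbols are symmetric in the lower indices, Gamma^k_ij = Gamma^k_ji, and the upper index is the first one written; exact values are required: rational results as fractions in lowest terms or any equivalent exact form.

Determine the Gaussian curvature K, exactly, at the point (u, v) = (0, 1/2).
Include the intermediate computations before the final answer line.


E = 17/4, F = 0, G = 16, EG - F^2 = 68 at the point
E_u = 1, E_v = 0, F_u = 0, F_v = 0, G_u = -4, G_v = 0
E_vv = 0, F_uv = 0, G_uu = -15/2
Evaluate Brioschi's two determinant matrices M1, M2 and divide by (EG - F^2)^2.
M1 = [[-E_vv/2 + F_uv - G_uu/2, E_u/2, F_u - E_v/2], [F_v - G_u/2, E, F], [G_v/2, F, G]] = [[15/4, 1/2, 0], [2, 17/4, 0], [0, 0, 16]]; det M1 = 239
M2 = [[0, E_v/2, G_u/2], [E_v/2, E, F], [G_u/2, F, G]] = [[0, 0, -2], [0, 17/4, 0], [-2, 0, 16]]; det M2 = -17
det M1 - det M2 = 256; K = 256 / (68)^2 = 16/289

Answer: K = 16/289


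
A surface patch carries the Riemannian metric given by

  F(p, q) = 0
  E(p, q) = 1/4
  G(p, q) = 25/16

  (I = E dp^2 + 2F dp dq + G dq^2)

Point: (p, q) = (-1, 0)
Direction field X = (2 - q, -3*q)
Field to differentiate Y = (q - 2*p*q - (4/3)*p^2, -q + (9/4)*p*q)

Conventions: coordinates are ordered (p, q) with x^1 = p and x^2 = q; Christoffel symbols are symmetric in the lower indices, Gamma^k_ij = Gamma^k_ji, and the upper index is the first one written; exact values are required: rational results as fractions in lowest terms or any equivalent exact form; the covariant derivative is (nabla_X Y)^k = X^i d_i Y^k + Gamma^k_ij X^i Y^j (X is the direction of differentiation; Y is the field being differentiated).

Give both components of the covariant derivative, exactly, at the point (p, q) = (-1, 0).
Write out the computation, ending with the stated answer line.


E = 1/4, F = 0, G = 25/16 at the point
E_p = 0, E_q = 0, F_p = 0, F_q = 0, G_p = 0, G_q = 0
EG - F^2 = 25/64;  g^inv = (64/25) * [[25/16, 0], [0, 1/4]]
first-kind symbols [ij,l] = (1/2)(d_i g_jl + d_j g_il - d_l g_ij): [pp,p] = E_p/2 = 0, [pp,q] = F_p - E_q/2 = 0, [pq,p] = E_q/2 = 0, [pq,q] = G_p/2 = 0, [qq,p] = F_q - G_p/2 = 0, [qq,q] = G_q/2 = 0
Gamma^p_ij = (G*[ij,p] - F*[ij,q])/(EG - F^2), Gamma^q_ij = (E*[ij,q] - F*[ij,p])/(EG - F^2)
Gamma_ppp = 0, Gamma_ppq = 0, Gamma_pqq = 0, Gamma_qpp = 0, Gamma_qpq = 0, Gamma_qqq = 0
X = (2, 0), Y = (-4/3, 0) at the point

Answer: (nabla_X Y)^p = 16/3, (nabla_X Y)^q = 0


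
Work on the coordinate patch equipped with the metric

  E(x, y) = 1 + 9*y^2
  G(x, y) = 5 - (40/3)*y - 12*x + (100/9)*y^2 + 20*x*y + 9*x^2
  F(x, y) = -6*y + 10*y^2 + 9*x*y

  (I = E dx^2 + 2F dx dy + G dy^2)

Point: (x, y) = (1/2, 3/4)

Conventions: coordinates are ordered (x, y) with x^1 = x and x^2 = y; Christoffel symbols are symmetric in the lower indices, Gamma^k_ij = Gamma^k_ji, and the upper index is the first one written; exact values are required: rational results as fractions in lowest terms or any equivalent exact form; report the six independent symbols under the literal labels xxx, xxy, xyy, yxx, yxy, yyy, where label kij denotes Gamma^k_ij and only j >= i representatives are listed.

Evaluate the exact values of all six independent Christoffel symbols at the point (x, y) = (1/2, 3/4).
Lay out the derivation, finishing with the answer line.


E = 97/16, F = 9/2, G = 5 at the point
E_x = 0, E_y = 27/2, F_x = 27/4, F_y = 27/2, G_x = 12, G_y = 40/3
EG - F^2 = 161/16;  g^inv = (16/161) * [[5, -9/2], [-9/2, 97/16]]
first-kind symbols [ij,l] = (1/2)(d_i g_jl + d_j g_il - d_l g_ij): [xx,x] = E_x/2 = 0, [xx,y] = F_x - E_y/2 = 0, [xy,x] = E_y/2 = 27/4, [xy,y] = G_x/2 = 6, [yy,x] = F_y - G_x/2 = 15/2, [yy,y] = G_y/2 = 20/3
Gamma^x_ij = (G*[ij,x] - F*[ij,y])/(EG - F^2), Gamma^y_ij = (E*[ij,y] - F*[ij,x])/(EG - F^2)

Answer: Gamma_xxx = 0, Gamma_xxy = 108/161, Gamma_xyy = 120/161, Gamma_yxx = 0, Gamma_yxy = 96/161, Gamma_yyy = 320/483


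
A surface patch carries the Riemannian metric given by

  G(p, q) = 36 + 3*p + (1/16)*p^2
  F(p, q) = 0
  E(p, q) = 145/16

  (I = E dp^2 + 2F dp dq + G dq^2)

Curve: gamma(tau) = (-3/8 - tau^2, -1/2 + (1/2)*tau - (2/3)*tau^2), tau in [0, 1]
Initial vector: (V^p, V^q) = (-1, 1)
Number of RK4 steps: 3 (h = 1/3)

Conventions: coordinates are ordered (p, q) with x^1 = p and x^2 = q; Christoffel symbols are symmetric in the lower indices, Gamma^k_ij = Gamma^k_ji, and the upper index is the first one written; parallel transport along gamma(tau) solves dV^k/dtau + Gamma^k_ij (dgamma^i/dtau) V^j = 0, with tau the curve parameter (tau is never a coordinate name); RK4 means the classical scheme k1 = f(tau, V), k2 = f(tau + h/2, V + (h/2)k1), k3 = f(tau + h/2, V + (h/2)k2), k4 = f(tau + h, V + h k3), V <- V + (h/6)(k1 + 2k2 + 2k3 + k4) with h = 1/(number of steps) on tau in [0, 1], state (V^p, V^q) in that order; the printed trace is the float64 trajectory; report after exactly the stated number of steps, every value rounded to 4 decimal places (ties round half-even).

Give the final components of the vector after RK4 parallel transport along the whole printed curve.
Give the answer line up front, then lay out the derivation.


Answer: V^p = -1.0271, V^q = 1.0367

gamma'(tau) = (-2*tau, 1/2 - (4/3)*tau); f(tau, V)^k = -Gamma^k_ij(gamma(tau)) gamma'^i(tau) V^j; h = 1/3; intermediate values shown to 6 dp
curve data and Christoffel symbols at the stage parameters:
  tau = 0.000000: gamma = (-0.375000, -0.500000), gamma' = (0.000000, 0.500000); Gamma_ppp = 0.000000, Gamma_ppq = 0.000000, Gamma_pqq = -0.162931, Gamma_qpp = 0.000000, Gamma_qpq = 0.042328, Gamma_qqq = 0.000000
  tau = 0.166667: gamma = (-0.402778, -0.435185), gamma' = (-0.333333, 0.277778); Gamma_ppp = 0.000000, Gamma_ppq = 0.000000, Gamma_pqq = -0.162739, Gamma_qpp = 0.000000, Gamma_qpq = 0.042378, Gamma_qqq = 0.000000
  tau = 0.333333: gamma = (-0.486111, -0.407407), gamma' = (-0.666667, 0.055556); Gamma_ppp = 0.000000, Gamma_ppq = 0.000000, Gamma_pqq = -0.162165, Gamma_qpp = 0.000000, Gamma_qpq = 0.042528, Gamma_qqq = 0.000000
  tau = 0.500000: gamma = (-0.625000, -0.416667), gamma' = (-1.000000, -0.166667); Gamma_ppp = 0.000000, Gamma_ppq = 0.000000, Gamma_pqq = -0.161207, Gamma_qpp = 0.000000, Gamma_qpq = 0.042781, Gamma_qqq = 0.000000
  tau = 0.666667: gamma = (-0.819444, -0.462963), gamma' = (-1.333333, -0.388889); Gamma_ppp = 0.000000, Gamma_ppq = 0.000000, Gamma_pqq = -0.159866, Gamma_qpp = 0.000000, Gamma_qpq = 0.043140, Gamma_qqq = 0.000000
  tau = 0.833333: gamma = (-1.069444, -0.546296), gamma' = (-1.666667, -0.611111); Gamma_ppp = 0.000000, Gamma_ppq = 0.000000, Gamma_pqq = -0.158142, Gamma_qpp = 0.000000, Gamma_qpq = 0.043610, Gamma_qqq = 0.000000
  tau = 1.000000: gamma = (-1.375000, -0.666667), gamma' = (-2.000000, -0.833333); Gamma_ppp = 0.000000, Gamma_ppq = 0.000000, Gamma_pqq = -0.156034, Gamma_qpp = 0.000000, Gamma_qpq = 0.044199, Gamma_qqq = 0.000000
step 0: V^p = -1.0000, V^q = 1.0000
step 1: k1 = (0.081466, 0.021164), k2 = (0.045365, 0.025788), k3 = (0.045400, 0.025869), k4 = (0.009087, 0.030923); V <- V + (h/6)(k1 + 2k2 + 2k3 + k4): V^p = -0.9849, V^q = 1.0086
step 2: k1 = (0.009087, 0.030924), k2 = (-0.027238, 0.036359), k3 = (-0.027263, 0.036355), k4 = (-0.063460, 0.042038); V <- V + (h/6)(k1 + 2k2 + 2k3 + k4): V^p = -0.9940, V^q = 1.0208
step 3: k1 = (-0.063461, 0.042039), k2 = (-0.099326, 0.047930), k3 = (-0.099421, 0.047842), k4 = (-0.134803, 0.053813); V <- V + (h/6)(k1 + 2k2 + 2k3 + k4): V^p = -1.0271, V^q = 1.0367
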